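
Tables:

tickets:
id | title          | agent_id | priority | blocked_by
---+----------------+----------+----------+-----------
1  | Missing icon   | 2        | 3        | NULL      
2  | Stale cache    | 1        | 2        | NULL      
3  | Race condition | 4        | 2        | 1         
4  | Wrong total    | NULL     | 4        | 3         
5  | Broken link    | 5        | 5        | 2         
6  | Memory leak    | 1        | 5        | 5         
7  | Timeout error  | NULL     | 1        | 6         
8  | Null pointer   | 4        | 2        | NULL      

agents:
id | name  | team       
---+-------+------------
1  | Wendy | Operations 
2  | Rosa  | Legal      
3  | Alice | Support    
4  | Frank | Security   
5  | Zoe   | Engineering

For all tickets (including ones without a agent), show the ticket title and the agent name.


LEFT JOIN keeps every row from tickets (the left table); where agent_id has no match in agents, the agent columns become NULL. Walk through each ticket:
  - ticket 1 (Missing icon): agent_id=2 -> matches Rosa
  - ticket 2 (Stale cache): agent_id=1 -> matches Wendy
  - ticket 3 (Race condition): agent_id=4 -> matches Frank
  - ticket 4 (Wrong total): agent_id=NULL, no match -> kept with NULL
  - ticket 5 (Broken link): agent_id=5 -> matches Zoe
  - ticket 6 (Memory leak): agent_id=1 -> matches Wendy
  - ticket 7 (Timeout error): agent_id=NULL, no match -> kept with NULL
  - ticket 8 (Null pointer): agent_id=4 -> matches Frank
All 8 rows appear; 2 have NULL agent.

SQL:
SELECT a.title, b.name AS agent
FROM tickets a
LEFT JOIN agents b ON a.agent_id = b.id

Result:
title          | agent
---------------+------
Missing icon   | Rosa 
Stale cache    | Wendy
Race condition | Frank
Wrong total    | NULL 
Broken link    | Zoe  
Memory leak    | Wendy
Timeout error  | NULL 
Null pointer   | Frank


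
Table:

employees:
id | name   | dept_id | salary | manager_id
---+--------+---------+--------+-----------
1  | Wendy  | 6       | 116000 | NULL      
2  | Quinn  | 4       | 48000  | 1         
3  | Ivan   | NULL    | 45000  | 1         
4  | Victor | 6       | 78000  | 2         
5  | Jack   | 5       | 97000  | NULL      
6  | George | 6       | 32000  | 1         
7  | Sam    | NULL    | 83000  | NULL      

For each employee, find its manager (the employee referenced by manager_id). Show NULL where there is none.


This is a self-join: employees is joined to a second copy of itself, matching each row's manager_id to another row's id. Use LEFT JOIN so rows with manager_id=NULL are kept.
  - employee 1 (Wendy): manager_id=NULL -> NULL
  - employee 2 (Quinn): manager_id=1 -> Wendy
  - employee 3 (Ivan): manager_id=1 -> Wendy
  - employee 4 (Victor): manager_id=2 -> Quinn
  - employee 5 (Jack): manager_id=NULL -> NULL
  - employee 6 (George): manager_id=1 -> Wendy
  - employee 7 (Sam): manager_id=NULL -> NULL

SQL:
SELECT a.name AS item, b.name AS manager
FROM employees a
LEFT JOIN employees b ON a.manager_id = b.id

Result:
item   | manager
-------+--------
Wendy  | NULL   
Quinn  | Wendy  
Ivan   | Wendy  
Victor | Quinn  
Jack   | NULL   
George | Wendy  
Sam    | NULL   


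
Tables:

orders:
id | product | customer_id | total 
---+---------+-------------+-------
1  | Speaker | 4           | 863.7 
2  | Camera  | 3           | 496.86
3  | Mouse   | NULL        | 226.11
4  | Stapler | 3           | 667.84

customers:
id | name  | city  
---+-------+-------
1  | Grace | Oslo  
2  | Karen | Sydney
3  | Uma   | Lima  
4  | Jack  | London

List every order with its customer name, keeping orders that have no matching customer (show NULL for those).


LEFT JOIN keeps every row from orders (the left table); where customer_id has no match in customers, the customer columns become NULL. Walk through each order:
  - order 1 (Speaker): customer_id=4 -> matches Jack
  - order 2 (Camera): customer_id=3 -> matches Uma
  - order 3 (Mouse): customer_id=NULL, no match -> kept with NULL
  - order 4 (Stapler): customer_id=3 -> matches Uma
All 4 rows appear; 1 has NULL customer.

SQL:
SELECT a.product, b.name AS customer
FROM orders a
LEFT JOIN customers b ON a.customer_id = b.id

Result:
product | customer
--------+---------
Speaker | Jack    
Camera  | Uma     
Mouse   | NULL    
Stapler | Uma     


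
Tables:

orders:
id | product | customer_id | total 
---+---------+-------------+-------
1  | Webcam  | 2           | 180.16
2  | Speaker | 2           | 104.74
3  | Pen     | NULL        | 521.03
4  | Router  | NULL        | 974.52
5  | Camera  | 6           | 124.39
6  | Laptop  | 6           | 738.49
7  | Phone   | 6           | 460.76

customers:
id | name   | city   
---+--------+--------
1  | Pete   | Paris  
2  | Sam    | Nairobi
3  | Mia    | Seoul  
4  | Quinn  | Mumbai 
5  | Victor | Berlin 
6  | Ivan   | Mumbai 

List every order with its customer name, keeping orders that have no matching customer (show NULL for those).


LEFT JOIN keeps every row from orders (the left table); where customer_id has no match in customers, the customer columns become NULL. Walk through each order:
  - order 1 (Webcam): customer_id=2 -> matches Sam
  - order 2 (Speaker): customer_id=2 -> matches Sam
  - order 3 (Pen): customer_id=NULL, no match -> kept with NULL
  - order 4 (Router): customer_id=NULL, no match -> kept with NULL
  - order 5 (Camera): customer_id=6 -> matches Ivan
  - order 6 (Laptop): customer_id=6 -> matches Ivan
  - order 7 (Phone): customer_id=6 -> matches Ivan
All 7 rows appear; 2 have NULL customer.

SQL:
SELECT a.product, b.name AS customer
FROM orders a
LEFT JOIN customers b ON a.customer_id = b.id

Result:
product | customer
--------+---------
Webcam  | Sam     
Speaker | Sam     
Pen     | NULL    
Router  | NULL    
Camera  | Ivan    
Laptop  | Ivan    
Phone   | Ivan    


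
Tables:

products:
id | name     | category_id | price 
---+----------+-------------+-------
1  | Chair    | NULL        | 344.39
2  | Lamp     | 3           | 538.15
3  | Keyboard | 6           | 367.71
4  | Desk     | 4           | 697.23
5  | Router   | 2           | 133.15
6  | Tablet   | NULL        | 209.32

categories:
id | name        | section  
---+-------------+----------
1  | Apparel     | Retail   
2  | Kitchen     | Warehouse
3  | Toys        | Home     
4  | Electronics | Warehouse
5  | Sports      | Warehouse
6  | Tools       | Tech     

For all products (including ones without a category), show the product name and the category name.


LEFT JOIN keeps every row from products (the left table); where category_id has no match in categories, the category columns become NULL. Walk through each product:
  - product 1 (Chair): category_id=NULL, no match -> kept with NULL
  - product 2 (Lamp): category_id=3 -> matches Toys
  - product 3 (Keyboard): category_id=6 -> matches Tools
  - product 4 (Desk): category_id=4 -> matches Electronics
  - product 5 (Router): category_id=2 -> matches Kitchen
  - product 6 (Tablet): category_id=NULL, no match -> kept with NULL
All 6 rows appear; 2 have NULL category.

SQL:
SELECT a.name, b.name AS category
FROM products a
LEFT JOIN categories b ON a.category_id = b.id

Result:
name     | category   
---------+------------
Chair    | NULL       
Lamp     | Toys       
Keyboard | Tools      
Desk     | Electronics
Router   | Kitchen    
Tablet   | NULL       


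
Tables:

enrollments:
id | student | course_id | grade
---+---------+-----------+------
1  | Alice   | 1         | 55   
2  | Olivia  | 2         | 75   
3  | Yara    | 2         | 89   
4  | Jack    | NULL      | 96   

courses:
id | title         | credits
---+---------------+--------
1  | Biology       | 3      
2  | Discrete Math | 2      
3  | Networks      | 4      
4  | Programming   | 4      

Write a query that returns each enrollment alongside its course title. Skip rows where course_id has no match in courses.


INNER JOIN keeps only enrollments rows whose course_id matches an id in courses. Walk through each enrollment:
  - enrollment 1 (Alice): course_id=1 -> matches Biology
  - enrollment 2 (Olivia): course_id=2 -> matches Discrete Math
  - enrollment 3 (Yara): course_id=2 -> matches Discrete Math
  - enrollment 4 (Jack): course_id=NULL, no match -> dropped
So 1 of 4 rows is dropped.

SQL:
SELECT a.student, b.title AS course
FROM enrollments a
INNER JOIN courses b ON a.course_id = b.id

Result:
student | course       
--------+--------------
Alice   | Biology      
Olivia  | Discrete Math
Yara    | Discrete Math


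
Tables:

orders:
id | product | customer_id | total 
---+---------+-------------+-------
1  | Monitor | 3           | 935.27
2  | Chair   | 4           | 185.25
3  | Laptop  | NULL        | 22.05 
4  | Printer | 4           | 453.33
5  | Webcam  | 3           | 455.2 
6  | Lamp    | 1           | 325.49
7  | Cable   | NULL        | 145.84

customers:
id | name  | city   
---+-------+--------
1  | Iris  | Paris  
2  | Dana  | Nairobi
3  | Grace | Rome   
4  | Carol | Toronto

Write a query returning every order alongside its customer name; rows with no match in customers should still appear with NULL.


LEFT JOIN keeps every row from orders (the left table); where customer_id has no match in customers, the customer columns become NULL. Walk through each order:
  - order 1 (Monitor): customer_id=3 -> matches Grace
  - order 2 (Chair): customer_id=4 -> matches Carol
  - order 3 (Laptop): customer_id=NULL, no match -> kept with NULL
  - order 4 (Printer): customer_id=4 -> matches Carol
  - order 5 (Webcam): customer_id=3 -> matches Grace
  - order 6 (Lamp): customer_id=1 -> matches Iris
  - order 7 (Cable): customer_id=NULL, no match -> kept with NULL
All 7 rows appear; 2 have NULL customer.

SQL:
SELECT a.product, b.name AS customer
FROM orders a
LEFT JOIN customers b ON a.customer_id = b.id

Result:
product | customer
--------+---------
Monitor | Grace   
Chair   | Carol   
Laptop  | NULL    
Printer | Carol   
Webcam  | Grace   
Lamp    | Iris    
Cable   | NULL    


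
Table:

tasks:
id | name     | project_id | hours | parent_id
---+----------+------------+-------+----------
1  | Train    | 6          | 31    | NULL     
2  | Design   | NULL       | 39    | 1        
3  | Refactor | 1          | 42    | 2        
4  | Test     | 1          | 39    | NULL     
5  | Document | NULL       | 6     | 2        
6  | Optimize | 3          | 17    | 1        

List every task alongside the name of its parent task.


This is a self-join: tasks is joined to a second copy of itself, matching each row's parent_id to another row's id. Use LEFT JOIN so rows with parent_id=NULL are kept.
  - task 1 (Train): parent_id=NULL -> NULL
  - task 2 (Design): parent_id=1 -> Train
  - task 3 (Refactor): parent_id=2 -> Design
  - task 4 (Test): parent_id=NULL -> NULL
  - task 5 (Document): parent_id=2 -> Design
  - task 6 (Optimize): parent_id=1 -> Train

SQL:
SELECT a.name AS item, b.name AS parent
FROM tasks a
LEFT JOIN tasks b ON a.parent_id = b.id

Result:
item     | parent
---------+-------
Train    | NULL  
Design   | Train 
Refactor | Design
Test     | NULL  
Document | Design
Optimize | Train 


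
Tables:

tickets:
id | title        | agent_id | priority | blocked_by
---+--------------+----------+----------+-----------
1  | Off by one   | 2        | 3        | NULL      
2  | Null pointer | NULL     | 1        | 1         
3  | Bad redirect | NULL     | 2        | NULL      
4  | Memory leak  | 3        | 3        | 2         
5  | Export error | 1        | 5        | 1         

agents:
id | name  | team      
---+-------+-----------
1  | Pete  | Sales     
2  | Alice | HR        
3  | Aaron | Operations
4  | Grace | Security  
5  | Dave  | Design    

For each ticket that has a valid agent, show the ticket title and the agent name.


INNER JOIN keeps only tickets rows whose agent_id matches an id in agents. Walk through each ticket:
  - ticket 1 (Off by one): agent_id=2 -> matches Alice
  - ticket 2 (Null pointer): agent_id=NULL, no match -> dropped
  - ticket 3 (Bad redirect): agent_id=NULL, no match -> dropped
  - ticket 4 (Memory leak): agent_id=3 -> matches Aaron
  - ticket 5 (Export error): agent_id=1 -> matches Pete
So 2 of 5 rows are dropped.

SQL:
SELECT a.title, b.name AS agent
FROM tickets a
INNER JOIN agents b ON a.agent_id = b.id

Result:
title        | agent
-------------+------
Off by one   | Alice
Memory leak  | Aaron
Export error | Pete 


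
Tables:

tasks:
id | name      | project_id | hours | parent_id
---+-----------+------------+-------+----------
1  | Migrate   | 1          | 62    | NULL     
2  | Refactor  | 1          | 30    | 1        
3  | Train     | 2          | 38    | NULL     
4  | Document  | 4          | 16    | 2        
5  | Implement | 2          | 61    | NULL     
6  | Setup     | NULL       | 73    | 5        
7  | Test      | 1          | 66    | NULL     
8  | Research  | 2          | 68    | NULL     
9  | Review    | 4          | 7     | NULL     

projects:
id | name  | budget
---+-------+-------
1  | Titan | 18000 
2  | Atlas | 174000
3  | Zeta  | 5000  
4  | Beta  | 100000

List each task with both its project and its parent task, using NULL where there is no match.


Two LEFT JOINs from the same base table tasks: one to projects via project_id, one to tasks itself via parent_id. Both are LEFT so every task is preserved.
Match against projects:
  - task 1 (Migrate): project_id=1 -> matches Titan
  - task 2 (Refactor): project_id=1 -> matches Titan
  - task 3 (Train): project_id=2 -> matches Atlas
  - task 4 (Document): project_id=4 -> matches Beta
  - task 5 (Implement): project_id=2 -> matches Atlas
  - task 6 (Setup): project_id=NULL, no match -> kept with NULL
  - task 7 (Test): project_id=1 -> matches Titan
  - task 8 (Research): project_id=2 -> matches Atlas
  - task 9 (Review): project_id=4 -> matches Beta
Match against tasks (self):
  - task 1 (Migrate): parent_id=NULL -> NULL
  - task 2 (Refactor): parent_id=1 -> Migrate
  - task 3 (Train): parent_id=NULL -> NULL
  - task 4 (Document): parent_id=2 -> Refactor
  - task 5 (Implement): parent_id=NULL -> NULL
  - task 6 (Setup): parent_id=5 -> Implement
  - task 7 (Test): parent_id=NULL -> NULL
  - task 8 (Research): parent_id=NULL -> NULL
  - task 9 (Review): parent_id=NULL -> NULL

SQL:
SELECT a.name, b.name AS project, c.name AS parent
FROM tasks a
LEFT JOIN projects b ON a.project_id = b.id
LEFT JOIN tasks c ON a.parent_id = c.id

Result:
name      | project | parent   
----------+---------+----------
Migrate   | Titan   | NULL     
Refactor  | Titan   | Migrate  
Train     | Atlas   | NULL     
Document  | Beta    | Refactor 
Implement | Atlas   | NULL     
Setup     | NULL    | Implement
Test      | Titan   | NULL     
Research  | Atlas   | NULL     
Review    | Beta    | NULL     


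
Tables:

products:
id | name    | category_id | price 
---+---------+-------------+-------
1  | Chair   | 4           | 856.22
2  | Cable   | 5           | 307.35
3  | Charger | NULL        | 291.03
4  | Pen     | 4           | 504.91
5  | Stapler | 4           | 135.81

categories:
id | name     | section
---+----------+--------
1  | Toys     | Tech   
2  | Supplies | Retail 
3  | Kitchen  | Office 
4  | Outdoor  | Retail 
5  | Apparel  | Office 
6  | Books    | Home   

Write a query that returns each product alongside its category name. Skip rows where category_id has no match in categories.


INNER JOIN keeps only products rows whose category_id matches an id in categories. Walk through each product:
  - product 1 (Chair): category_id=4 -> matches Outdoor
  - product 2 (Cable): category_id=5 -> matches Apparel
  - product 3 (Charger): category_id=NULL, no match -> dropped
  - product 4 (Pen): category_id=4 -> matches Outdoor
  - product 5 (Stapler): category_id=4 -> matches Outdoor
So 1 of 5 rows is dropped.

SQL:
SELECT a.name, b.name AS category
FROM products a
INNER JOIN categories b ON a.category_id = b.id

Result:
name    | category
--------+---------
Chair   | Outdoor 
Cable   | Apparel 
Pen     | Outdoor 
Stapler | Outdoor 


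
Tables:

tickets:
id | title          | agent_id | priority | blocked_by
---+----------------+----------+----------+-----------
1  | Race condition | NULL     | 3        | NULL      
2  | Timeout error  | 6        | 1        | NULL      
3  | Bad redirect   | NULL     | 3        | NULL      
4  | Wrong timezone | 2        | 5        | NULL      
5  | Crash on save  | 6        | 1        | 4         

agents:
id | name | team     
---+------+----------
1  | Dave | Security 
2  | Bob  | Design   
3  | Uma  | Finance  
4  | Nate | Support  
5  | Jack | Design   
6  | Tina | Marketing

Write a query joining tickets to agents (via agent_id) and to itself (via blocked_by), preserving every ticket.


Two LEFT JOINs from the same base table tickets: one to agents via agent_id, one to tickets itself via blocked_by. Both are LEFT so every ticket is preserved.
Match against agents:
  - ticket 1 (Race condition): agent_id=NULL, no match -> kept with NULL
  - ticket 2 (Timeout error): agent_id=6 -> matches Tina
  - ticket 3 (Bad redirect): agent_id=NULL, no match -> kept with NULL
  - ticket 4 (Wrong timezone): agent_id=2 -> matches Bob
  - ticket 5 (Crash on save): agent_id=6 -> matches Tina
Match against tickets (self):
  - ticket 1 (Race condition): blocked_by=NULL -> NULL
  - ticket 2 (Timeout error): blocked_by=NULL -> NULL
  - ticket 3 (Bad redirect): blocked_by=NULL -> NULL
  - ticket 4 (Wrong timezone): blocked_by=NULL -> NULL
  - ticket 5 (Crash on save): blocked_by=4 -> Wrong timezone

SQL:
SELECT a.title, b.name AS agent, c.title AS blocked_by
FROM tickets a
LEFT JOIN agents b ON a.agent_id = b.id
LEFT JOIN tickets c ON a.blocked_by = c.id

Result:
title          | agent | blocked_by    
---------------+-------+---------------
Race condition | NULL  | NULL          
Timeout error  | Tina  | NULL          
Bad redirect   | NULL  | NULL          
Wrong timezone | Bob   | NULL          
Crash on save  | Tina  | Wrong timezone


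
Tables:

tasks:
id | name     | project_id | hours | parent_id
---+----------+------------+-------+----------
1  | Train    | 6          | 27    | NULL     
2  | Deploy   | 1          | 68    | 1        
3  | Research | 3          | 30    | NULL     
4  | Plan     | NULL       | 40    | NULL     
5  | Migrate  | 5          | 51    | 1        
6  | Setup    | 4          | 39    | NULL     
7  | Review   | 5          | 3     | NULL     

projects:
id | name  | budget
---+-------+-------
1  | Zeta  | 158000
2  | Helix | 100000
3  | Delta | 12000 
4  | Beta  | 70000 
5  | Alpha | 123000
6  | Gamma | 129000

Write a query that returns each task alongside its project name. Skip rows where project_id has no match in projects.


INNER JOIN keeps only tasks rows whose project_id matches an id in projects. Walk through each task:
  - task 1 (Train): project_id=6 -> matches Gamma
  - task 2 (Deploy): project_id=1 -> matches Zeta
  - task 3 (Research): project_id=3 -> matches Delta
  - task 4 (Plan): project_id=NULL, no match -> dropped
  - task 5 (Migrate): project_id=5 -> matches Alpha
  - task 6 (Setup): project_id=4 -> matches Beta
  - task 7 (Review): project_id=5 -> matches Alpha
So 1 of 7 rows is dropped.

SQL:
SELECT a.name, b.name AS project
FROM tasks a
INNER JOIN projects b ON a.project_id = b.id

Result:
name     | project
---------+--------
Train    | Gamma  
Deploy   | Zeta   
Research | Delta  
Migrate  | Alpha  
Setup    | Beta   
Review   | Alpha  


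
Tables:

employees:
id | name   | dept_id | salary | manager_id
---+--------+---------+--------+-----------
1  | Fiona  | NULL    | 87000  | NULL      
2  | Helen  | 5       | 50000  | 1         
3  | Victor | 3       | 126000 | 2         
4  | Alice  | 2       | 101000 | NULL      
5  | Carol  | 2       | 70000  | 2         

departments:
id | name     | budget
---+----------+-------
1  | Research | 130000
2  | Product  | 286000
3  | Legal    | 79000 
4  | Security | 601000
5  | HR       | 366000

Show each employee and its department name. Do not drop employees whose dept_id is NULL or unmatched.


LEFT JOIN keeps every row from employees (the left table); where dept_id has no match in departments, the department columns become NULL. Walk through each employee:
  - employee 1 (Fiona): dept_id=NULL, no match -> kept with NULL
  - employee 2 (Helen): dept_id=5 -> matches HR
  - employee 3 (Victor): dept_id=3 -> matches Legal
  - employee 4 (Alice): dept_id=2 -> matches Product
  - employee 5 (Carol): dept_id=2 -> matches Product
All 5 rows appear; 1 has NULL department.

SQL:
SELECT a.name, b.name AS department
FROM employees a
LEFT JOIN departments b ON a.dept_id = b.id

Result:
name   | department
-------+-----------
Fiona  | NULL      
Helen  | HR        
Victor | Legal     
Alice  | Product   
Carol  | Product   


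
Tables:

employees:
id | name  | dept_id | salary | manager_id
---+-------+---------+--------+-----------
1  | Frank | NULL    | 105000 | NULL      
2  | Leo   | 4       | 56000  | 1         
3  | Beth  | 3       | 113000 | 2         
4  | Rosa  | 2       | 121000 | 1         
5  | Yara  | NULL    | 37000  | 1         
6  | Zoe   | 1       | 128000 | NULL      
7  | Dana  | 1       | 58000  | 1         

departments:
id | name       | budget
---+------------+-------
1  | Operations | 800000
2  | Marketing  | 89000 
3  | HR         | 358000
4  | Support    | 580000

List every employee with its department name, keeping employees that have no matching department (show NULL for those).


LEFT JOIN keeps every row from employees (the left table); where dept_id has no match in departments, the department columns become NULL. Walk through each employee:
  - employee 1 (Frank): dept_id=NULL, no match -> kept with NULL
  - employee 2 (Leo): dept_id=4 -> matches Support
  - employee 3 (Beth): dept_id=3 -> matches HR
  - employee 4 (Rosa): dept_id=2 -> matches Marketing
  - employee 5 (Yara): dept_id=NULL, no match -> kept with NULL
  - employee 6 (Zoe): dept_id=1 -> matches Operations
  - employee 7 (Dana): dept_id=1 -> matches Operations
All 7 rows appear; 2 have NULL department.

SQL:
SELECT a.name, b.name AS department
FROM employees a
LEFT JOIN departments b ON a.dept_id = b.id

Result:
name  | department
------+-----------
Frank | NULL      
Leo   | Support   
Beth  | HR        
Rosa  | Marketing 
Yara  | NULL      
Zoe   | Operations
Dana  | Operations


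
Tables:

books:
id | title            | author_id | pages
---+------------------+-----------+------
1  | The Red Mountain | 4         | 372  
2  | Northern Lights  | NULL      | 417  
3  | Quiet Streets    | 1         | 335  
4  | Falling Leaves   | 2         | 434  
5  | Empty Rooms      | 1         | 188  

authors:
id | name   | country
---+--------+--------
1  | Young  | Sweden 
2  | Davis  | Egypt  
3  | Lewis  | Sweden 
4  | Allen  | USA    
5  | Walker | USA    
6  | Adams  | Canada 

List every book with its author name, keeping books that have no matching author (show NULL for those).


LEFT JOIN keeps every row from books (the left table); where author_id has no match in authors, the author columns become NULL. Walk through each book:
  - book 1 (The Red Mountain): author_id=4 -> matches Allen
  - book 2 (Northern Lights): author_id=NULL, no match -> kept with NULL
  - book 3 (Quiet Streets): author_id=1 -> matches Young
  - book 4 (Falling Leaves): author_id=2 -> matches Davis
  - book 5 (Empty Rooms): author_id=1 -> matches Young
All 5 rows appear; 1 has NULL author.

SQL:
SELECT a.title, b.name AS author
FROM books a
LEFT JOIN authors b ON a.author_id = b.id

Result:
title            | author
-----------------+-------
The Red Mountain | Allen 
Northern Lights  | NULL  
Quiet Streets    | Young 
Falling Leaves   | Davis 
Empty Rooms      | Young 


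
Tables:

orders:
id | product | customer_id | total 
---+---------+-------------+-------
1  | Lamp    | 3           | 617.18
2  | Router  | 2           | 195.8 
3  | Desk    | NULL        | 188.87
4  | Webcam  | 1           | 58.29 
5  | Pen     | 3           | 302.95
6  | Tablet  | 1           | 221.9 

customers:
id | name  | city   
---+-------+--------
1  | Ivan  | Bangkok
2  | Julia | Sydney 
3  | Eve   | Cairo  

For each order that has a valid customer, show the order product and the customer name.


INNER JOIN keeps only orders rows whose customer_id matches an id in customers. Walk through each order:
  - order 1 (Lamp): customer_id=3 -> matches Eve
  - order 2 (Router): customer_id=2 -> matches Julia
  - order 3 (Desk): customer_id=NULL, no match -> dropped
  - order 4 (Webcam): customer_id=1 -> matches Ivan
  - order 5 (Pen): customer_id=3 -> matches Eve
  - order 6 (Tablet): customer_id=1 -> matches Ivan
So 1 of 6 rows is dropped.

SQL:
SELECT a.product, b.name AS customer
FROM orders a
INNER JOIN customers b ON a.customer_id = b.id

Result:
product | customer
--------+---------
Lamp    | Eve     
Router  | Julia   
Webcam  | Ivan    
Pen     | Eve     
Tablet  | Ivan    


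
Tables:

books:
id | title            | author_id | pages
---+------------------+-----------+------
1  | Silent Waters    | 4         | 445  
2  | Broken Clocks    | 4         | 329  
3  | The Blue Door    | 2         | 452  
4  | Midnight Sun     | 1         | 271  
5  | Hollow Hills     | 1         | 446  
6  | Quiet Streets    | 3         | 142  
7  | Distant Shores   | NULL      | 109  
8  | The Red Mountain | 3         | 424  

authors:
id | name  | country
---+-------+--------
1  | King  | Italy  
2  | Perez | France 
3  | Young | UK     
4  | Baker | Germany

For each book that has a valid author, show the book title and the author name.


INNER JOIN keeps only books rows whose author_id matches an id in authors. Walk through each book:
  - book 1 (Silent Waters): author_id=4 -> matches Baker
  - book 2 (Broken Clocks): author_id=4 -> matches Baker
  - book 3 (The Blue Door): author_id=2 -> matches Perez
  - book 4 (Midnight Sun): author_id=1 -> matches King
  - book 5 (Hollow Hills): author_id=1 -> matches King
  - book 6 (Quiet Streets): author_id=3 -> matches Young
  - book 7 (Distant Shores): author_id=NULL, no match -> dropped
  - book 8 (The Red Mountain): author_id=3 -> matches Young
So 1 of 8 rows is dropped.

SQL:
SELECT a.title, b.name AS author
FROM books a
INNER JOIN authors b ON a.author_id = b.id

Result:
title            | author
-----------------+-------
Silent Waters    | Baker 
Broken Clocks    | Baker 
The Blue Door    | Perez 
Midnight Sun     | King  
Hollow Hills     | King  
Quiet Streets    | Young 
The Red Mountain | Young 


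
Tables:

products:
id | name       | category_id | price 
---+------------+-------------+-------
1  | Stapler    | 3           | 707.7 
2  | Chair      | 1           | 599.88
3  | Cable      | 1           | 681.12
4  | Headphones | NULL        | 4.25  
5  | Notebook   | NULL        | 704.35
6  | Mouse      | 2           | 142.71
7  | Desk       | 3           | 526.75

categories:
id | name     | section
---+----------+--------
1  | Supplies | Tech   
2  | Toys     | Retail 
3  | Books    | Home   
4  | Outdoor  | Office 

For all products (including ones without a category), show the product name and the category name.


LEFT JOIN keeps every row from products (the left table); where category_id has no match in categories, the category columns become NULL. Walk through each product:
  - product 1 (Stapler): category_id=3 -> matches Books
  - product 2 (Chair): category_id=1 -> matches Supplies
  - product 3 (Cable): category_id=1 -> matches Supplies
  - product 4 (Headphones): category_id=NULL, no match -> kept with NULL
  - product 5 (Notebook): category_id=NULL, no match -> kept with NULL
  - product 6 (Mouse): category_id=2 -> matches Toys
  - product 7 (Desk): category_id=3 -> matches Books
All 7 rows appear; 2 have NULL category.

SQL:
SELECT a.name, b.name AS category
FROM products a
LEFT JOIN categories b ON a.category_id = b.id

Result:
name       | category
-----------+---------
Stapler    | Books   
Chair      | Supplies
Cable      | Supplies
Headphones | NULL    
Notebook   | NULL    
Mouse      | Toys    
Desk       | Books   


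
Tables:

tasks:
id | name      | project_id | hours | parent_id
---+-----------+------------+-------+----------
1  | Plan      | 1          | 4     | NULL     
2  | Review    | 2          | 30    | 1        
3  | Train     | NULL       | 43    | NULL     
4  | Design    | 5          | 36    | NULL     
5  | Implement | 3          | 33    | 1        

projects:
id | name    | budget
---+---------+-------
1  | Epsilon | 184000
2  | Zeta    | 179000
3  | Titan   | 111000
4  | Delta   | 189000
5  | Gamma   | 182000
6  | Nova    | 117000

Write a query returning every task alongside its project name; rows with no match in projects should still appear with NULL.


LEFT JOIN keeps every row from tasks (the left table); where project_id has no match in projects, the project columns become NULL. Walk through each task:
  - task 1 (Plan): project_id=1 -> matches Epsilon
  - task 2 (Review): project_id=2 -> matches Zeta
  - task 3 (Train): project_id=NULL, no match -> kept with NULL
  - task 4 (Design): project_id=5 -> matches Gamma
  - task 5 (Implement): project_id=3 -> matches Titan
All 5 rows appear; 1 has NULL project.

SQL:
SELECT a.name, b.name AS project
FROM tasks a
LEFT JOIN projects b ON a.project_id = b.id

Result:
name      | project
----------+--------
Plan      | Epsilon
Review    | Zeta   
Train     | NULL   
Design    | Gamma  
Implement | Titan  


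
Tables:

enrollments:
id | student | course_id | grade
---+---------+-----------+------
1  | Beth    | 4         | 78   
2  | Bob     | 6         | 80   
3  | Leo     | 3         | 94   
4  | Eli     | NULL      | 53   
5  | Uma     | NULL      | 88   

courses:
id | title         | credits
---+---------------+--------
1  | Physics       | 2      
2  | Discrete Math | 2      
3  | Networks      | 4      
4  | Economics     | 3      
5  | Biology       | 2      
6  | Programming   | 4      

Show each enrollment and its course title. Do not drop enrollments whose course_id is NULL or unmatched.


LEFT JOIN keeps every row from enrollments (the left table); where course_id has no match in courses, the course columns become NULL. Walk through each enrollment:
  - enrollment 1 (Beth): course_id=4 -> matches Economics
  - enrollment 2 (Bob): course_id=6 -> matches Programming
  - enrollment 3 (Leo): course_id=3 -> matches Networks
  - enrollment 4 (Eli): course_id=NULL, no match -> kept with NULL
  - enrollment 5 (Uma): course_id=NULL, no match -> kept with NULL
All 5 rows appear; 2 have NULL course.

SQL:
SELECT a.student, b.title AS course
FROM enrollments a
LEFT JOIN courses b ON a.course_id = b.id

Result:
student | course     
--------+------------
Beth    | Economics  
Bob     | Programming
Leo     | Networks   
Eli     | NULL       
Uma     | NULL       


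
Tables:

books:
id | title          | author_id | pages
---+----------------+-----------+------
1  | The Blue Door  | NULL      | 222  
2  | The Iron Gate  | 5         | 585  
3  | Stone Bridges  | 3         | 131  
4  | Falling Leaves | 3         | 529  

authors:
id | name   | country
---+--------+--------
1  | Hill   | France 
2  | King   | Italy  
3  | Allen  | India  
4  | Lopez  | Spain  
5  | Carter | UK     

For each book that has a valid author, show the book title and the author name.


INNER JOIN keeps only books rows whose author_id matches an id in authors. Walk through each book:
  - book 1 (The Blue Door): author_id=NULL, no match -> dropped
  - book 2 (The Iron Gate): author_id=5 -> matches Carter
  - book 3 (Stone Bridges): author_id=3 -> matches Allen
  - book 4 (Falling Leaves): author_id=3 -> matches Allen
So 1 of 4 rows is dropped.

SQL:
SELECT a.title, b.name AS author
FROM books a
INNER JOIN authors b ON a.author_id = b.id

Result:
title          | author
---------------+-------
The Iron Gate  | Carter
Stone Bridges  | Allen 
Falling Leaves | Allen 


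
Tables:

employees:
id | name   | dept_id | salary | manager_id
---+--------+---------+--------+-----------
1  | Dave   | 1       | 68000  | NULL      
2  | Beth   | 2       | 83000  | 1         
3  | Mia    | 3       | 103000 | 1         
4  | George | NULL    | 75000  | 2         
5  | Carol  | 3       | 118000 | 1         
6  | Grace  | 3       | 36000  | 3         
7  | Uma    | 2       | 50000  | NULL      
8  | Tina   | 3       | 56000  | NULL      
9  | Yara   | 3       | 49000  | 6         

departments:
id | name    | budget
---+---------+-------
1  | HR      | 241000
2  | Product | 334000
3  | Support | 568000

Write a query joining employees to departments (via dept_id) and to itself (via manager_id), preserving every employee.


Two LEFT JOINs from the same base table employees: one to departments via dept_id, one to employees itself via manager_id. Both are LEFT so every employee is preserved.
Match against departments:
  - employee 1 (Dave): dept_id=1 -> matches HR
  - employee 2 (Beth): dept_id=2 -> matches Product
  - employee 3 (Mia): dept_id=3 -> matches Support
  - employee 4 (George): dept_id=NULL, no match -> kept with NULL
  - employee 5 (Carol): dept_id=3 -> matches Support
  - employee 6 (Grace): dept_id=3 -> matches Support
  - employee 7 (Uma): dept_id=2 -> matches Product
  - employee 8 (Tina): dept_id=3 -> matches Support
  - employee 9 (Yara): dept_id=3 -> matches Support
Match against employees (self):
  - employee 1 (Dave): manager_id=NULL -> NULL
  - employee 2 (Beth): manager_id=1 -> Dave
  - employee 3 (Mia): manager_id=1 -> Dave
  - employee 4 (George): manager_id=2 -> Beth
  - employee 5 (Carol): manager_id=1 -> Dave
  - employee 6 (Grace): manager_id=3 -> Mia
  - employee 7 (Uma): manager_id=NULL -> NULL
  - employee 8 (Tina): manager_id=NULL -> NULL
  - employee 9 (Yara): manager_id=6 -> Grace

SQL:
SELECT a.name, b.name AS department, c.name AS manager
FROM employees a
LEFT JOIN departments b ON a.dept_id = b.id
LEFT JOIN employees c ON a.manager_id = c.id

Result:
name   | department | manager
-------+------------+--------
Dave   | HR         | NULL   
Beth   | Product    | Dave   
Mia    | Support    | Dave   
George | NULL       | Beth   
Carol  | Support    | Dave   
Grace  | Support    | Mia    
Uma    | Product    | NULL   
Tina   | Support    | NULL   
Yara   | Support    | Grace  


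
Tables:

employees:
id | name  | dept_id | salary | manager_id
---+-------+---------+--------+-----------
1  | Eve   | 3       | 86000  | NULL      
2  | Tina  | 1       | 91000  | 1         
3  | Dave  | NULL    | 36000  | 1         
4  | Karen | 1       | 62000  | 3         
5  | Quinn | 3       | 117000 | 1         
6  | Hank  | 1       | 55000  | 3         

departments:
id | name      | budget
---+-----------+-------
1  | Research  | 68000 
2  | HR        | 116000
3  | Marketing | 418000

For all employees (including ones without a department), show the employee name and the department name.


LEFT JOIN keeps every row from employees (the left table); where dept_id has no match in departments, the department columns become NULL. Walk through each employee:
  - employee 1 (Eve): dept_id=3 -> matches Marketing
  - employee 2 (Tina): dept_id=1 -> matches Research
  - employee 3 (Dave): dept_id=NULL, no match -> kept with NULL
  - employee 4 (Karen): dept_id=1 -> matches Research
  - employee 5 (Quinn): dept_id=3 -> matches Marketing
  - employee 6 (Hank): dept_id=1 -> matches Research
All 6 rows appear; 1 has NULL department.

SQL:
SELECT a.name, b.name AS department
FROM employees a
LEFT JOIN departments b ON a.dept_id = b.id

Result:
name  | department
------+-----------
Eve   | Marketing 
Tina  | Research  
Dave  | NULL      
Karen | Research  
Quinn | Marketing 
Hank  | Research  


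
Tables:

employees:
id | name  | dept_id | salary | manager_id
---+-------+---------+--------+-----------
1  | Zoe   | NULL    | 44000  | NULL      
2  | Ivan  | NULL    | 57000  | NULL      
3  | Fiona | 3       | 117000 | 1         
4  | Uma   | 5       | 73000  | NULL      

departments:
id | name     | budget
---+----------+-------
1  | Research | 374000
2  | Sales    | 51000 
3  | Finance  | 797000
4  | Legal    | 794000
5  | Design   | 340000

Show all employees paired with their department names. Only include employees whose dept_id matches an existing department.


INNER JOIN keeps only employees rows whose dept_id matches an id in departments. Walk through each employee:
  - employee 1 (Zoe): dept_id=NULL, no match -> dropped
  - employee 2 (Ivan): dept_id=NULL, no match -> dropped
  - employee 3 (Fiona): dept_id=3 -> matches Finance
  - employee 4 (Uma): dept_id=5 -> matches Design
So 2 of 4 rows are dropped.

SQL:
SELECT a.name, b.name AS department
FROM employees a
INNER JOIN departments b ON a.dept_id = b.id

Result:
name  | department
------+-----------
Fiona | Finance   
Uma   | Design    


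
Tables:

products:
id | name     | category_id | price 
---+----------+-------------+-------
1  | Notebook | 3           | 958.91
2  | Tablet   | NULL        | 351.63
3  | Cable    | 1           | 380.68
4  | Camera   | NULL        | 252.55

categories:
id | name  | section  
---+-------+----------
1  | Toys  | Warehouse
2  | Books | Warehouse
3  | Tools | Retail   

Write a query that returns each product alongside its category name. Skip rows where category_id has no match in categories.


INNER JOIN keeps only products rows whose category_id matches an id in categories. Walk through each product:
  - product 1 (Notebook): category_id=3 -> matches Tools
  - product 2 (Tablet): category_id=NULL, no match -> dropped
  - product 3 (Cable): category_id=1 -> matches Toys
  - product 4 (Camera): category_id=NULL, no match -> dropped
So 2 of 4 rows are dropped.

SQL:
SELECT a.name, b.name AS category
FROM products a
INNER JOIN categories b ON a.category_id = b.id

Result:
name     | category
---------+---------
Notebook | Tools   
Cable    | Toys    


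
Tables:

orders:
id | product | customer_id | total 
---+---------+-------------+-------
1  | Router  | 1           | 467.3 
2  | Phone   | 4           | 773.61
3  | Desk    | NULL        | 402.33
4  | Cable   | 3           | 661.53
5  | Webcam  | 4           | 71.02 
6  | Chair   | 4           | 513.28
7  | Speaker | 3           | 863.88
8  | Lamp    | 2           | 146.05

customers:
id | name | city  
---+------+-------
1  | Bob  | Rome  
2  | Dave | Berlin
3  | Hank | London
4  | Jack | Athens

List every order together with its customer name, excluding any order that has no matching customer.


INNER JOIN keeps only orders rows whose customer_id matches an id in customers. Walk through each order:
  - order 1 (Router): customer_id=1 -> matches Bob
  - order 2 (Phone): customer_id=4 -> matches Jack
  - order 3 (Desk): customer_id=NULL, no match -> dropped
  - order 4 (Cable): customer_id=3 -> matches Hank
  - order 5 (Webcam): customer_id=4 -> matches Jack
  - order 6 (Chair): customer_id=4 -> matches Jack
  - order 7 (Speaker): customer_id=3 -> matches Hank
  - order 8 (Lamp): customer_id=2 -> matches Dave
So 1 of 8 rows is dropped.

SQL:
SELECT a.product, b.name AS customer
FROM orders a
INNER JOIN customers b ON a.customer_id = b.id

Result:
product | customer
--------+---------
Router  | Bob     
Phone   | Jack    
Cable   | Hank    
Webcam  | Jack    
Chair   | Jack    
Speaker | Hank    
Lamp    | Dave    


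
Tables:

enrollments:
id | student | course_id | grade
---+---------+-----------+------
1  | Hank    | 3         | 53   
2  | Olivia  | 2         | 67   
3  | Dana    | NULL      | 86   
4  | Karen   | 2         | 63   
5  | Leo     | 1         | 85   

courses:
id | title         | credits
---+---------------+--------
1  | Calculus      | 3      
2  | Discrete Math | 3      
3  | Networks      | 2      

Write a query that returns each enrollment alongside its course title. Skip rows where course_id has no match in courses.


INNER JOIN keeps only enrollments rows whose course_id matches an id in courses. Walk through each enrollment:
  - enrollment 1 (Hank): course_id=3 -> matches Networks
  - enrollment 2 (Olivia): course_id=2 -> matches Discrete Math
  - enrollment 3 (Dana): course_id=NULL, no match -> dropped
  - enrollment 4 (Karen): course_id=2 -> matches Discrete Math
  - enrollment 5 (Leo): course_id=1 -> matches Calculus
So 1 of 5 rows is dropped.

SQL:
SELECT a.student, b.title AS course
FROM enrollments a
INNER JOIN courses b ON a.course_id = b.id

Result:
student | course       
--------+--------------
Hank    | Networks     
Olivia  | Discrete Math
Karen   | Discrete Math
Leo     | Calculus     
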